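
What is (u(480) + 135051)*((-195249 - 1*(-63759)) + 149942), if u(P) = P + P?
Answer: 2509674972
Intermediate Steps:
u(P) = 2*P
(u(480) + 135051)*((-195249 - 1*(-63759)) + 149942) = (2*480 + 135051)*((-195249 - 1*(-63759)) + 149942) = (960 + 135051)*((-195249 + 63759) + 149942) = 136011*(-131490 + 149942) = 136011*18452 = 2509674972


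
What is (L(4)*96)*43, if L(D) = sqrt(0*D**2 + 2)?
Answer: 4128*sqrt(2) ≈ 5837.9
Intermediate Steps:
L(D) = sqrt(2) (L(D) = sqrt(0 + 2) = sqrt(2))
(L(4)*96)*43 = (sqrt(2)*96)*43 = (96*sqrt(2))*43 = 4128*sqrt(2)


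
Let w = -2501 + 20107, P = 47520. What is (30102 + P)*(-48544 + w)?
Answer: -2401469436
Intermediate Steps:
w = 17606
(30102 + P)*(-48544 + w) = (30102 + 47520)*(-48544 + 17606) = 77622*(-30938) = -2401469436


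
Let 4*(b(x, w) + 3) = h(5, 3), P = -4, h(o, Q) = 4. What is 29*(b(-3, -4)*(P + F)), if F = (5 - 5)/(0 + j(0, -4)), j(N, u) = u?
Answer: 232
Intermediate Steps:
b(x, w) = -2 (b(x, w) = -3 + (¼)*4 = -3 + 1 = -2)
F = 0 (F = (5 - 5)/(0 - 4) = 0/(-4) = 0*(-¼) = 0)
29*(b(-3, -4)*(P + F)) = 29*(-2*(-4 + 0)) = 29*(-2*(-4)) = 29*8 = 232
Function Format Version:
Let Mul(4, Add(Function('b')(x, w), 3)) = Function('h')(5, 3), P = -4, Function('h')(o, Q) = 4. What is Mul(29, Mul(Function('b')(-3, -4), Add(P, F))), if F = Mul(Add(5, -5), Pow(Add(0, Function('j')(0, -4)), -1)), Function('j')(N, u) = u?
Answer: 232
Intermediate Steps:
Function('b')(x, w) = -2 (Function('b')(x, w) = Add(-3, Mul(Rational(1, 4), 4)) = Add(-3, 1) = -2)
F = 0 (F = Mul(Add(5, -5), Pow(Add(0, -4), -1)) = Mul(0, Pow(-4, -1)) = Mul(0, Rational(-1, 4)) = 0)
Mul(29, Mul(Function('b')(-3, -4), Add(P, F))) = Mul(29, Mul(-2, Add(-4, 0))) = Mul(29, Mul(-2, -4)) = Mul(29, 8) = 232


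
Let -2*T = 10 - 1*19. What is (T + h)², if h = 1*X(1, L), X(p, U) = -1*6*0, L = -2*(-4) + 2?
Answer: 81/4 ≈ 20.250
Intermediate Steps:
L = 10 (L = 8 + 2 = 10)
X(p, U) = 0 (X(p, U) = -6*0 = 0)
h = 0 (h = 1*0 = 0)
T = 9/2 (T = -(10 - 1*19)/2 = -(10 - 19)/2 = -½*(-9) = 9/2 ≈ 4.5000)
(T + h)² = (9/2 + 0)² = (9/2)² = 81/4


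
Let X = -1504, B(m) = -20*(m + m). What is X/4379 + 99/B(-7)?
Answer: 12401/1226120 ≈ 0.010114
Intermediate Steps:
B(m) = -40*m
X/4379 + 99/B(-7) = -1504/4379 + 99/((-40*(-7))) = -1504*1/4379 + 99/280 = -1504/4379 + 99*(1/280) = -1504/4379 + 99/280 = 12401/1226120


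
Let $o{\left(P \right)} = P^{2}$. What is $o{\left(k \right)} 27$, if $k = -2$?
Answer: $108$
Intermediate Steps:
$o{\left(k \right)} 27 = \left(-2\right)^{2} \cdot 27 = 4 \cdot 27 = 108$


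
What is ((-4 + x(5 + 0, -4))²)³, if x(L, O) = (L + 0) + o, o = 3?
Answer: 4096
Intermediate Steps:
x(L, O) = 3 + L (x(L, O) = (L + 0) + 3 = L + 3 = 3 + L)
((-4 + x(5 + 0, -4))²)³ = ((-4 + (3 + (5 + 0)))²)³ = ((-4 + (3 + 5))²)³ = ((-4 + 8)²)³ = (4²)³ = 16³ = 4096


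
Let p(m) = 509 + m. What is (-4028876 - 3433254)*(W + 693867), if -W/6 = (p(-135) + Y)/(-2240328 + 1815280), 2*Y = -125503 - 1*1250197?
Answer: -346902773837700/67 ≈ -5.1777e+12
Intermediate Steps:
Y = -687850 (Y = (-125503 - 1*1250197)/2 = (-125503 - 1250197)/2 = (½)*(-1375700) = -687850)
W = -515607/53131 (W = -6*((509 - 135) - 687850)/(-2240328 + 1815280) = -6*(374 - 687850)/(-425048) = -(-4124856)*(-1)/425048 = -6*171869/106262 = -515607/53131 ≈ -9.7045)
(-4028876 - 3433254)*(W + 693867) = (-4028876 - 3433254)*(-515607/53131 + 693867) = -7462130*36865331970/53131 = -346902773837700/67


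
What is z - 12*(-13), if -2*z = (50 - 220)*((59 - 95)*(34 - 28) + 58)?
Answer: -13274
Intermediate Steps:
z = -13430 (z = -(50 - 220)*((59 - 95)*(34 - 28) + 58)/2 = -(-85)*(-36*6 + 58) = -(-85)*(-216 + 58) = -(-85)*(-158) = -½*26860 = -13430)
z - 12*(-13) = -13430 - 12*(-13) = -13430 - 1*(-156) = -13430 + 156 = -13274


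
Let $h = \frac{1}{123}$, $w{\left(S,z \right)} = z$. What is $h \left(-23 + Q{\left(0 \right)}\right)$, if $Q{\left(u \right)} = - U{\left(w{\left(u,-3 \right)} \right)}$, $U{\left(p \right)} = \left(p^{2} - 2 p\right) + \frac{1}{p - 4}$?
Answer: $- \frac{265}{861} \approx -0.30778$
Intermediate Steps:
$U{\left(p \right)} = p^{2} + \frac{1}{-4 + p} - 2 p$ ($U{\left(p \right)} = \left(p^{2} - 2 p\right) + \frac{1}{-4 + p} = p^{2} + \frac{1}{-4 + p} - 2 p$)
$Q{\left(u \right)} = - \frac{104}{7}$ ($Q{\left(u \right)} = - \frac{1 + \left(-3\right)^{3} - 6 \left(-3\right)^{2} + 8 \left(-3\right)}{-4 - 3} = - \frac{1 - 27 - 54 - 24}{-7} = - \frac{\left(-1\right) \left(1 - 27 - 54 - 24\right)}{7} = - \frac{\left(-1\right) \left(-104\right)}{7} = \left(-1\right) \frac{104}{7} = - \frac{104}{7}$)
$h = \frac{1}{123} \approx 0.0081301$
$h \left(-23 + Q{\left(0 \right)}\right) = \frac{-23 - \frac{104}{7}}{123} = \frac{1}{123} \left(- \frac{265}{7}\right) = - \frac{265}{861}$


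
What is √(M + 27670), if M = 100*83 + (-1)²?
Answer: √35971 ≈ 189.66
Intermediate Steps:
M = 8301 (M = 8300 + 1 = 8301)
√(M + 27670) = √(8301 + 27670) = √35971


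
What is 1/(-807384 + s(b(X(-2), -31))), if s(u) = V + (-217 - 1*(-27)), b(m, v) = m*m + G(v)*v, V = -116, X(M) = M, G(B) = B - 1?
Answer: -1/807690 ≈ -1.2381e-6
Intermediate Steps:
G(B) = -1 + B
b(m, v) = m**2 + v*(-1 + v) (b(m, v) = m*m + (-1 + v)*v = m**2 + v*(-1 + v))
s(u) = -306 (s(u) = -116 + (-217 - 1*(-27)) = -116 + (-217 + 27) = -116 - 190 = -306)
1/(-807384 + s(b(X(-2), -31))) = 1/(-807384 - 306) = 1/(-807690) = -1/807690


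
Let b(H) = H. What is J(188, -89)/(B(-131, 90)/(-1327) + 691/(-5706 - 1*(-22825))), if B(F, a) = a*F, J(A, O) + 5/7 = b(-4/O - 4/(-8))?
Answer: -4793268643/252626458882 ≈ -0.018974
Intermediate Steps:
J(A, O) = -3/14 - 4/O (J(A, O) = -5/7 + (-4/O - 4/(-8)) = -5/7 + (-4/O - 4*(-⅛)) = -5/7 + (-4/O + ½) = -5/7 + (½ - 4/O) = -3/14 - 4/O)
B(F, a) = F*a
J(188, -89)/(B(-131, 90)/(-1327) + 691/(-5706 - 1*(-22825))) = (-3/14 - 4/(-89))/(-131*90/(-1327) + 691/(-5706 - 1*(-22825))) = (-3/14 - 4*(-1/89))/(-11790*(-1/1327) + 691/(-5706 + 22825)) = (-3/14 + 4/89)/(11790/1327 + 691/17119) = -211/(1246*(11790/1327 + 691*(1/17119))) = -211/(1246*(11790/1327 + 691/17119)) = -211/(1246*202749967/22716913) = -211/1246*22716913/202749967 = -4793268643/252626458882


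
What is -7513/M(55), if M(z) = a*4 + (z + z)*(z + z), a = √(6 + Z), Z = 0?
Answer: -22726825/36602476 + 7513*√6/36602476 ≈ -0.62041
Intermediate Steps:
a = √6 (a = √(6 + 0) = √6 ≈ 2.4495)
M(z) = 4*√6 + 4*z² (M(z) = √6*4 + (z + z)*(z + z) = 4*√6 + (2*z)*(2*z) = 4*√6 + 4*z²)
-7513/M(55) = -7513/(4*√6 + 4*55²) = -7513/(4*√6 + 4*3025) = -7513/(4*√6 + 12100) = -7513/(12100 + 4*√6)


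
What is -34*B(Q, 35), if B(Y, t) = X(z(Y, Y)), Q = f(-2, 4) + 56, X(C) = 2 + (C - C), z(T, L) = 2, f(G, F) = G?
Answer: -68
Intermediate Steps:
X(C) = 2 (X(C) = 2 + 0 = 2)
Q = 54 (Q = -2 + 56 = 54)
B(Y, t) = 2
-34*B(Q, 35) = -34*2 = -68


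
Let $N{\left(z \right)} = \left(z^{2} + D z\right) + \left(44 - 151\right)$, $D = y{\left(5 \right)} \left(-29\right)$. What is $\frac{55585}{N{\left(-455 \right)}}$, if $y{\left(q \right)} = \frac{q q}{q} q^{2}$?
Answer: $\frac{55585}{1856293} \approx 0.029944$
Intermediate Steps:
$y{\left(q \right)} = q^{3}$ ($y{\left(q \right)} = \frac{q^{2}}{q} q^{2} = q q^{2} = q^{3}$)
$D = -3625$ ($D = 5^{3} \left(-29\right) = 125 \left(-29\right) = -3625$)
$N{\left(z \right)} = -107 + z^{2} - 3625 z$ ($N{\left(z \right)} = \left(z^{2} - 3625 z\right) + \left(44 - 151\right) = \left(z^{2} - 3625 z\right) - 107 = -107 + z^{2} - 3625 z$)
$\frac{55585}{N{\left(-455 \right)}} = \frac{55585}{-107 + \left(-455\right)^{2} - -1649375} = \frac{55585}{-107 + 207025 + 1649375} = \frac{55585}{1856293}$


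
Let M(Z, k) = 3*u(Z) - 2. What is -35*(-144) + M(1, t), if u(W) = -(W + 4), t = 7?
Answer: 5023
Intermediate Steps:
u(W) = -4 - W (u(W) = -(4 + W) = -4 - W)
M(Z, k) = -14 - 3*Z (M(Z, k) = 3*(-4 - Z) - 2 = (-12 - 3*Z) - 2 = -14 - 3*Z)
-35*(-144) + M(1, t) = -35*(-144) + (-14 - 3*1) = 5040 + (-14 - 3) = 5040 - 17 = 5023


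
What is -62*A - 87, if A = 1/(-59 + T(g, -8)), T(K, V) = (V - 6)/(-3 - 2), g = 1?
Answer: -24137/281 ≈ -85.897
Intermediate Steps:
T(K, V) = 6/5 - V/5 (T(K, V) = (-6 + V)/(-5) = (-6 + V)*(-1/5) = 6/5 - V/5)
A = -5/281 (A = 1/(-59 + (6/5 - 1/5*(-8))) = 1/(-59 + (6/5 + 8/5)) = 1/(-59 + 14/5) = 1/(-281/5) = -5/281 ≈ -0.017794)
-62*A - 87 = -62*(-5/281) - 87 = 310/281 - 87 = -24137/281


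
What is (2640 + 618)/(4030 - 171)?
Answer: 3258/3859 ≈ 0.84426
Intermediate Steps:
(2640 + 618)/(4030 - 171) = 3258/3859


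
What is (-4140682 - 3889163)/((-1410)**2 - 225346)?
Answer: -8029845/1762754 ≈ -4.5553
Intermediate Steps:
(-4140682 - 3889163)/((-1410)**2 - 225346) = -8029845/(1988100 - 225346) = -8029845/1762754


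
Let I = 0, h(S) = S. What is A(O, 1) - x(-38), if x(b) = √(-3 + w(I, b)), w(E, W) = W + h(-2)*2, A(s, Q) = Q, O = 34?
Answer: 1 - 3*I*√5 ≈ 1.0 - 6.7082*I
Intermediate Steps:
w(E, W) = -4 + W (w(E, W) = W - 2*2 = W - 4 = -4 + W)
x(b) = √(-7 + b) (x(b) = √(-3 + (-4 + b)) = √(-7 + b))
A(O, 1) - x(-38) = 1 - √(-7 - 38) = 1 - √(-45) = 1 - 3*I*√5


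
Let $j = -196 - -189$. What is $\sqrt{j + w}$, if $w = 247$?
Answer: $4 \sqrt{15} \approx 15.492$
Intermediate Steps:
$j = -7$ ($j = -196 + 189 = -7$)
$\sqrt{j + w} = \sqrt{-7 + 247} = \sqrt{240} = 4 \sqrt{15}$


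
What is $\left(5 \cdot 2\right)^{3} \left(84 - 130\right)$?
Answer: $-46000$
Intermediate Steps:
$\left(5 \cdot 2\right)^{3} \left(84 - 130\right) = 10^{3} \left(-46\right) = 1000 \left(-46\right) = -46000$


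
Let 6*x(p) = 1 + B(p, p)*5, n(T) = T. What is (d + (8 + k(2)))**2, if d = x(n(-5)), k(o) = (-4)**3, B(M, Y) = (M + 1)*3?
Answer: 156025/36 ≈ 4334.0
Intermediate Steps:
B(M, Y) = 3 + 3*M (B(M, Y) = (1 + M)*3 = 3 + 3*M)
x(p) = 8/3 + 5*p/2 (x(p) = (1 + (3 + 3*p)*5)/6 = (1 + (15 + 15*p))/6 = (16 + 15*p)/6 = 8/3 + 5*p/2)
k(o) = -64
d = -59/6 (d = 8/3 + (5/2)*(-5) = 8/3 - 25/2 = -59/6 ≈ -9.8333)
(d + (8 + k(2)))**2 = (-59/6 + (8 - 64))**2 = (-59/6 - 56)**2 = (-395/6)**2 = 156025/36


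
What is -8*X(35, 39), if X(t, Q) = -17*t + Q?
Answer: 4448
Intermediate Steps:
X(t, Q) = Q - 17*t
-8*X(35, 39) = -8*(39 - 17*35) = -8*(39 - 595) = -8*(-556) = 4448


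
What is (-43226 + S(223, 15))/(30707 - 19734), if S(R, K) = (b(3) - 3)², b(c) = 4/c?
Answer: -389009/98757 ≈ -3.9391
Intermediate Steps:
S(R, K) = 25/9 (S(R, K) = (4/3 - 3)² = (-5/3)² = 25/9)
(-43226 + S(223, 15))/(30707 - 19734) = (-43226 + 25/9)/(30707 - 19734) = -389009/9/10973 = -389009/9*1/10973 = -389009/98757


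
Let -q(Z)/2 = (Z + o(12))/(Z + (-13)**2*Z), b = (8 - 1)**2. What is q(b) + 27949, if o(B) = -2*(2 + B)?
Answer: 16629652/595 ≈ 27949.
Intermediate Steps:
o(B) = -4 - 2*B
b = 49 (b = 7**2 = 49)
q(Z) = -(-28 + Z)/(85*Z) (q(Z) = -2*(Z + (-4 - 2*12))/(Z + (-13)**2*Z) = -2*(Z + (-4 - 24))/(Z + 169*Z) = -2*(Z - 28)/(170*Z) = -2*(-28 + Z)*1/(170*Z) = -(-28 + Z)/(85*Z))
q(b) + 27949 = (1/85)*(28 - 1*49)/49 + 27949 = (1/85)*(1/49)*(28 - 49) + 27949 = (1/85)*(1/49)*(-21) + 27949 = -3/595 + 27949 = 16629652/595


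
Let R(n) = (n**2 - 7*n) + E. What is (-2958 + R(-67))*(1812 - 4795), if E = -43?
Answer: -5837731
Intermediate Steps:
R(n) = -43 + n**2 - 7*n (R(n) = (n**2 - 7*n) - 43 = -43 + n**2 - 7*n)
(-2958 + R(-67))*(1812 - 4795) = (-2958 + (-43 + (-67)**2 - 7*(-67)))*(1812 - 4795) = (-2958 + (-43 + 4489 + 469))*(-2983) = (-2958 + 4915)*(-2983) = 1957*(-2983) = -5837731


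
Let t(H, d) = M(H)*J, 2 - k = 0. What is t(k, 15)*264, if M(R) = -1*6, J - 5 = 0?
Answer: -7920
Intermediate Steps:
J = 5 (J = 5 + 0 = 5)
k = 2 (k = 2 - 1*0 = 2 + 0 = 2)
M(R) = -6
t(H, d) = -30 (t(H, d) = -6*5 = -30)
t(k, 15)*264 = -30*264 = -7920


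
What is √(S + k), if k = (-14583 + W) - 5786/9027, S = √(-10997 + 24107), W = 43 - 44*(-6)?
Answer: √(-129261863714 + 9054081*√13110)/3009 ≈ 119.0*I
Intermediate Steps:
W = 307 (W = 43 + 264 = 307)
S = √13110 ≈ 114.50
k = -128875238/9027 (k = (-14583 + 307) - 5786/9027 = -14276 - 5786*1/9027 = -14276 - 5786/9027 = -128875238/9027 ≈ -14277.)
√(S + k) = √(√13110 - 128875238/9027) = √(-128875238/9027 + √13110)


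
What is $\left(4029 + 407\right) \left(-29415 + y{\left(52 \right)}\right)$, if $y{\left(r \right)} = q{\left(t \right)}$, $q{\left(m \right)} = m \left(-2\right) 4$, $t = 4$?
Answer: $-130626892$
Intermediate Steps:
$q{\left(m \right)} = - 8 m$ ($q{\left(m \right)} = - 2 m 4 = - 8 m$)
$y{\left(r \right)} = -32$ ($y{\left(r \right)} = \left(-8\right) 4 = -32$)
$\left(4029 + 407\right) \left(-29415 + y{\left(52 \right)}\right) = \left(4029 + 407\right) \left(-29415 - 32\right) = 4436 \left(-29447\right) = -130626892$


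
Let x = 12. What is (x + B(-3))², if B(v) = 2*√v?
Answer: 132 + 48*I*√3 ≈ 132.0 + 83.138*I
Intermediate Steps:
(x + B(-3))² = (12 + 2*√(-3))² = (12 + 2*(I*√3))² = (12 + 2*I*√3)²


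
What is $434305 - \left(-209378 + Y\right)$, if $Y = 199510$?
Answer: $444173$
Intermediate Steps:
$434305 - \left(-209378 + Y\right) = 434305 + \left(209378 - 199510\right) = 434305 + 9868 = 444173$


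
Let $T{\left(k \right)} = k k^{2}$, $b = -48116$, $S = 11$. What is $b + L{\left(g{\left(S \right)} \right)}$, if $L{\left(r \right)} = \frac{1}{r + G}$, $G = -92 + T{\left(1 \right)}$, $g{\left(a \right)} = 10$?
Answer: $- \frac{3897397}{81} \approx -48116.0$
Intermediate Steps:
$T{\left(k \right)} = k^{3}$
$G = -91$ ($G = -92 + 1^{3} = -92 + 1 = -91$)
$L{\left(r \right)} = \frac{1}{-91 + r}$ ($L{\left(r \right)} = \frac{1}{r - 91} = \frac{1}{-91 + r}$)
$b + L{\left(g{\left(S \right)} \right)} = -48116 + \frac{1}{-91 + 10} = -48116 + \frac{1}{-81} = -48116 - \frac{1}{81} = - \frac{3897397}{81}$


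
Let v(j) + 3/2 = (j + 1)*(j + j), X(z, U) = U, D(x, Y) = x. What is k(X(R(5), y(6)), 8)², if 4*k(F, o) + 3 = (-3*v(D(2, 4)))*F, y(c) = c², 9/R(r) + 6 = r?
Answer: 1292769/16 ≈ 80798.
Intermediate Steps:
R(r) = 9/(-6 + r)
v(j) = -3/2 + 2*j*(1 + j) (v(j) = -3/2 + (j + 1)*(j + j) = -3/2 + (1 + j)*(2*j) = -3/2 + 2*j*(1 + j))
k(F, o) = -¾ - 63*F/8 (k(F, o) = -¾ + ((-3*(-3/2 + 2*2 + 2*2²))*F)/4 = -¾ + ((-3*(-3/2 + 4 + 2*4))*F)/4 = -¾ + ((-3*(-3/2 + 4 + 8))*F)/4 = -¾ + ((-3*21/2)*F)/4 = -¾ + (-63*F/2)/4 = -¾ - 63*F/8)
k(X(R(5), y(6)), 8)² = (-¾ - 63/8*6²)² = (-¾ - 63/8*36)² = (-¾ - 567/2)² = (-1137/4)² = 1292769/16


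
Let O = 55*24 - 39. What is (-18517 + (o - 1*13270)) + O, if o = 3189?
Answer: -27317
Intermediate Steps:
O = 1281 (O = 1320 - 39 = 1281)
(-18517 + (o - 1*13270)) + O = (-18517 + (3189 - 1*13270)) + 1281 = (-18517 + (3189 - 13270)) + 1281 = (-18517 - 10081) + 1281 = -28598 + 1281 = -27317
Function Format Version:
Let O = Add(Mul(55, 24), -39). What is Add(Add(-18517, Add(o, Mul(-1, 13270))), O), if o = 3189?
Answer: -27317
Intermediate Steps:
O = 1281 (O = Add(1320, -39) = 1281)
Add(Add(-18517, Add(o, Mul(-1, 13270))), O) = Add(Add(-18517, Add(3189, Mul(-1, 13270))), 1281) = Add(Add(-18517, Add(3189, -13270)), 1281) = Add(Add(-18517, -10081), 1281) = Add(-28598, 1281) = -27317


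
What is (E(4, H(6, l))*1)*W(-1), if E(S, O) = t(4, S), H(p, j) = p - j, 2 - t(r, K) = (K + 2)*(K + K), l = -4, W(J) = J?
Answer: 46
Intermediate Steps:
t(r, K) = 2 - 2*K*(2 + K) (t(r, K) = 2 - (K + 2)*(K + K) = 2 - (2 + K)*2*K = 2 - 2*K*(2 + K))
E(S, O) = 2 - 4*S - 2*S**2
(E(4, H(6, l))*1)*W(-1) = ((2 - 4*4 - 2*4**2)*1)*(-1) = ((2 - 16 - 2*16)*1)*(-1) = ((2 - 16 - 32)*1)*(-1) = -46*1*(-1) = -46*(-1) = 46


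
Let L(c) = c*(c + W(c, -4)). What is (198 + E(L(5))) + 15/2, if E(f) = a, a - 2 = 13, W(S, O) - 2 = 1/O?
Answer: 441/2 ≈ 220.50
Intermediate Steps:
W(S, O) = 2 + 1/O
L(c) = c*(7/4 + c) (L(c) = c*(c + (2 + 1/(-4))) = c*(c + (2 - 1/4)) = c*(c + 7/4) = c*(7/4 + c))
a = 15 (a = 2 + 13 = 15)
E(f) = 15
(198 + E(L(5))) + 15/2 = (198 + 15) + 15/2 = 213 + 15*(1/2) = 213 + 15/2 = 441/2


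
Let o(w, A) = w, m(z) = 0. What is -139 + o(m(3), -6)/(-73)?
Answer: -139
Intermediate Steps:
-139 + o(m(3), -6)/(-73) = -139 + 0/(-73) = -139 - 1/73*0 = -139 + 0 = -139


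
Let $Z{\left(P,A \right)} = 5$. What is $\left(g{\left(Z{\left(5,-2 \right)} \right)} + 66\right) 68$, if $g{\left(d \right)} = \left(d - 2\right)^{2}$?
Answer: $5100$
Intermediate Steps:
$g{\left(d \right)} = \left(-2 + d\right)^{2}$
$\left(g{\left(Z{\left(5,-2 \right)} \right)} + 66\right) 68 = \left(\left(-2 + 5\right)^{2} + 66\right) 68 = \left(3^{2} + 66\right) 68 = \left(9 + 66\right) 68 = 75 \cdot 68 = 5100$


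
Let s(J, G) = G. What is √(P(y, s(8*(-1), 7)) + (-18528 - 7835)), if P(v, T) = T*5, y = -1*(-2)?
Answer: 2*I*√6582 ≈ 162.26*I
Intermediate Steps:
y = 2
P(v, T) = 5*T
√(P(y, s(8*(-1), 7)) + (-18528 - 7835)) = √(5*7 + (-18528 - 7835)) = √(35 - 26363) = √(-26328) = 2*I*√6582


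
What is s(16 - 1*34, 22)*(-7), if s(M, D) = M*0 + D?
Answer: -154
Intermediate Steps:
s(M, D) = D (s(M, D) = 0 + D = D)
s(16 - 1*34, 22)*(-7) = 22*(-7) = -154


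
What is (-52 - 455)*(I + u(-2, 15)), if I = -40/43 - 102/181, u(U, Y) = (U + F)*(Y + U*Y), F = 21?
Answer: 1130498967/7783 ≈ 1.4525e+5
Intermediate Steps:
u(U, Y) = (21 + U)*(Y + U*Y) (u(U, Y) = (U + 21)*(Y + U*Y) = (21 + U)*(Y + U*Y))
I = -11626/7783 (I = -40*1/43 - 102*1/181 = -40/43 - 102/181 = -11626/7783 ≈ -1.4938)
(-52 - 455)*(I + u(-2, 15)) = (-52 - 455)*(-11626/7783 + 15*(21 + (-2)**2 + 22*(-2))) = -507*(-11626/7783 + 15*(21 + 4 - 44)) = -507*(-11626/7783 + 15*(-19)) = -507*(-11626/7783 - 285) = -507*(-2229781/7783) = 1130498967/7783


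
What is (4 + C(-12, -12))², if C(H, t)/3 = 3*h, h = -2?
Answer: 196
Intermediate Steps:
C(H, t) = -18 (C(H, t) = 3*(3*(-2)) = 3*(-6) = -18)
(4 + C(-12, -12))² = (4 - 18)² = (-14)² = 196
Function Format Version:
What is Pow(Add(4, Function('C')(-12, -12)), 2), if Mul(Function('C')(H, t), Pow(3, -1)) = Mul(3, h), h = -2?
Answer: 196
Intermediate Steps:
Function('C')(H, t) = -18 (Function('C')(H, t) = Mul(3, Mul(3, -2)) = Mul(3, -6) = -18)
Pow(Add(4, Function('C')(-12, -12)), 2) = Pow(Add(4, -18), 2) = Pow(-14, 2) = 196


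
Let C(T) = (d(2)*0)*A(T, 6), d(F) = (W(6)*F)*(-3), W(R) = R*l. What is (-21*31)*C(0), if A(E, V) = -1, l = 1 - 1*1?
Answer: 0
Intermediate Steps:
l = 0 (l = 1 - 1 = 0)
W(R) = 0 (W(R) = R*0 = 0)
d(F) = 0 (d(F) = (0*F)*(-3) = 0*(-3) = 0)
C(T) = 0 (C(T) = (0*0)*(-1) = 0*(-1) = 0)
(-21*31)*C(0) = -21*31*0 = -651*0 = 0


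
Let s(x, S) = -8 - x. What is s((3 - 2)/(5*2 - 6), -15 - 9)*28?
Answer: -231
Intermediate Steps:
s((3 - 2)/(5*2 - 6), -15 - 9)*28 = (-8 - (3 - 2)/(5*2 - 6))*28 = (-8 - 1/(10 - 6))*28 = (-8 - 1/4)*28 = (-8 - 1*¼)*28 = (-8 - ¼)*28 = -33/4*28 = -231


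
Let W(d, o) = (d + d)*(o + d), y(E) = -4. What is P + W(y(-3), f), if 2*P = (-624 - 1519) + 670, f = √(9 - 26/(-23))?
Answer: -1409/2 - 8*√5359/23 ≈ -729.96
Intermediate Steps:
f = √5359/23 (f = √(9 - 26*(-1/23)) = √(9 + 26/23) = √(233/23) = √5359/23 ≈ 3.1828)
W(d, o) = 2*d*(d + o) (W(d, o) = (2*d)*(d + o) = 2*d*(d + o))
P = -1473/2 (P = ((-624 - 1519) + 670)/2 = (-2143 + 670)/2 = (½)*(-1473) = -1473/2 ≈ -736.50)
P + W(y(-3), f) = -1473/2 + 2*(-4)*(-4 + √5359/23) = -1473/2 + (32 - 8*√5359/23) = -1409/2 - 8*√5359/23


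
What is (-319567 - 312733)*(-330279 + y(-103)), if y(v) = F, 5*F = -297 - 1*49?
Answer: 208879166860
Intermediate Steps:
F = -346/5 (F = (-297 - 1*49)/5 = (-297 - 49)/5 = (1/5)*(-346) = -346/5 ≈ -69.200)
y(v) = -346/5
(-319567 - 312733)*(-330279 + y(-103)) = (-319567 - 312733)*(-330279 - 346/5) = -632300*(-1651741/5) = 208879166860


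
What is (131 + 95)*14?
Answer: 3164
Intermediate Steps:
(131 + 95)*14 = 226*14 = 3164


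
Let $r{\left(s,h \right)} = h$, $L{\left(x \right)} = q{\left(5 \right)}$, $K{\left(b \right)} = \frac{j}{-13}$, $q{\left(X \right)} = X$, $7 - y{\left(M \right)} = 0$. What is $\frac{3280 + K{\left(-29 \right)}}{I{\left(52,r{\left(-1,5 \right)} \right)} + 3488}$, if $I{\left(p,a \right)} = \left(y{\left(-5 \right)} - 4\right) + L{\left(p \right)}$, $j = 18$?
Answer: $\frac{21311}{22724} \approx 0.93782$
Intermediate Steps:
$y{\left(M \right)} = 7$ ($y{\left(M \right)} = 7 - 0 = 7 + 0 = 7$)
$K{\left(b \right)} = - \frac{18}{13}$ ($K{\left(b \right)} = \frac{18}{-13} = 18 \left(- \frac{1}{13}\right) = - \frac{18}{13}$)
$L{\left(x \right)} = 5$
$I{\left(p,a \right)} = 8$ ($I{\left(p,a \right)} = \left(7 - 4\right) + 5 = 3 + 5 = 8$)
$\frac{3280 + K{\left(-29 \right)}}{I{\left(52,r{\left(-1,5 \right)} \right)} + 3488} = \frac{3280 - \frac{18}{13}}{8 + 3488} = \frac{42622}{13 \cdot 3496} = \frac{42622}{13} \cdot \frac{1}{3496} = \frac{21311}{22724}$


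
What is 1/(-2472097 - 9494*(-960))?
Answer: 1/6642143 ≈ 1.5055e-7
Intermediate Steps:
1/(-2472097 - 9494*(-960)) = 1/(-2472097 + 9114240) = 1/6642143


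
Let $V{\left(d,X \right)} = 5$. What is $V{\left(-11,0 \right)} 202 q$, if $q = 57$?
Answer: $57570$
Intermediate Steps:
$V{\left(-11,0 \right)} 202 q = 5 \cdot 202 \cdot 57 = 1010 \cdot 57 = 57570$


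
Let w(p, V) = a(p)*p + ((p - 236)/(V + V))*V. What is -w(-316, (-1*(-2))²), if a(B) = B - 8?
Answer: -102108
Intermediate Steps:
a(B) = -8 + B
w(p, V) = -118 + p/2 + p*(-8 + p) (w(p, V) = (-8 + p)*p + ((p - 236)/(V + V))*V = p*(-8 + p) + ((-236 + p)/((2*V)))*V = p*(-8 + p) + ((-236 + p)*(1/(2*V)))*V = p*(-8 + p) + ((-236 + p)/(2*V))*V = p*(-8 + p) + (-118 + p/2) = -118 + p/2 + p*(-8 + p))
-w(-316, (-1*(-2))²) = -(-118 + (-316)² - 15/2*(-316)) = -(-118 + 99856 + 2370) = -1*102108 = -102108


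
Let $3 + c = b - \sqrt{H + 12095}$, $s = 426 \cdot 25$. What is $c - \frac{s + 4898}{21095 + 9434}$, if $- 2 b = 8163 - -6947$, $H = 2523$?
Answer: $- \frac{230753730}{30529} - \sqrt{14618} \approx -7679.4$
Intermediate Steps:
$b = -7555$ ($b = - \frac{8163 - -6947}{2} = - \frac{8163 + 6947}{2} = \left(- \frac{1}{2}\right) 15110 = -7555$)
$s = 10650$
$c = -7558 - \sqrt{14618}$ ($c = -3 - \left(7555 + \sqrt{2523 + 12095}\right) = -3 - \left(7555 + \sqrt{14618}\right) = -7558 - \sqrt{14618} \approx -7678.9$)
$c - \frac{s + 4898}{21095 + 9434} = \left(-7558 - \sqrt{14618}\right) - \frac{10650 + 4898}{21095 + 9434} = \left(-7558 - \sqrt{14618}\right) - \frac{15548}{30529} = - \frac{230753730}{30529} - \sqrt{14618}$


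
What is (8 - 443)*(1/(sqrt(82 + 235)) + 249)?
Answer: -108315 - 435*sqrt(317)/317 ≈ -1.0834e+5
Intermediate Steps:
(8 - 443)*(1/(sqrt(82 + 235)) + 249) = -435*(1/(sqrt(317)) + 249) = -435*(sqrt(317)/317 + 249) = -435*(249 + sqrt(317)/317) = -108315 - 435*sqrt(317)/317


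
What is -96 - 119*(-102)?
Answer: 12042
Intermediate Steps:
-96 - 119*(-102) = -96 + 12138 = 12042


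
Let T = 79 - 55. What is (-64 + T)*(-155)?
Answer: 6200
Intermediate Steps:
T = 24
(-64 + T)*(-155) = (-64 + 24)*(-155) = -40*(-155) = 6200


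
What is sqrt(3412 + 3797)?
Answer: 9*sqrt(89) ≈ 84.906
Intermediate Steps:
sqrt(3412 + 3797) = sqrt(7209) = 9*sqrt(89)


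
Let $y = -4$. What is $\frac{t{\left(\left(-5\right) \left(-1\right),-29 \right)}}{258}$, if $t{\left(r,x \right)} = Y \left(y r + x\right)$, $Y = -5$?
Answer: $\frac{245}{258} \approx 0.94961$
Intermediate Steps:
$t{\left(r,x \right)} = - 5 x + 20 r$ ($t{\left(r,x \right)} = - 5 \left(- 4 r + x\right) = - 5 \left(x - 4 r\right) = - 5 x + 20 r$)
$\frac{t{\left(\left(-5\right) \left(-1\right),-29 \right)}}{258} = \frac{\left(-5\right) \left(-29\right) + 20 \left(\left(-5\right) \left(-1\right)\right)}{258} = \left(145 + 20 \cdot 5\right) \frac{1}{258} = \left(145 + 100\right) \frac{1}{258} = 245 \cdot \frac{1}{258} = \frac{245}{258}$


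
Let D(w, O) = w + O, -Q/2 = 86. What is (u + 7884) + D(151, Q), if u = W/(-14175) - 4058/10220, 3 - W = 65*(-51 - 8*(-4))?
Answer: 16271869157/2069550 ≈ 7862.5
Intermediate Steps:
Q = -172 (Q = -2*86 = -172)
D(w, O) = O + w
W = 1238 (W = 3 - 65*(-51 - 8*(-4)) = 3 - 65*(-51 + 32) = 3 - 65*(-19) = 3 - 1*(-1235) = 3 + 1235 = 1238)
u = -1002493/2069550 (u = 1238/(-14175) - 4058/10220 = 1238*(-1/14175) - 4058*1/10220 = -1238/14175 - 2029/5110 = -1002493/2069550 ≈ -0.48440)
(u + 7884) + D(151, Q) = (-1002493/2069550 + 7884) + (-172 + 151) = 16315329707/2069550 - 21 = 16271869157/2069550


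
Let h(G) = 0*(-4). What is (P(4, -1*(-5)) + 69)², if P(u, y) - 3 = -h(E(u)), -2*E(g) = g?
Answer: 5184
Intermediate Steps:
E(g) = -g/2
h(G) = 0
P(u, y) = 3 (P(u, y) = 3 - 1*0 = 3 + 0 = 3)
(P(4, -1*(-5)) + 69)² = (3 + 69)² = 72² = 5184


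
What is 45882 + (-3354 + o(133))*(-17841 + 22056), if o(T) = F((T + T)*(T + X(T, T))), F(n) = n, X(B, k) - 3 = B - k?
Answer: 138390612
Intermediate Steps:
X(B, k) = 3 + B - k (X(B, k) = 3 + (B - k) = 3 + B - k)
o(T) = 2*T*(3 + T) (o(T) = (T + T)*(T + (3 + T - T)) = (2*T)*(T + 3) = (2*T)*(3 + T) = 2*T*(3 + T))
45882 + (-3354 + o(133))*(-17841 + 22056) = 45882 + (-3354 + 2*133*(3 + 133))*(-17841 + 22056) = 45882 + (-3354 + 2*133*136)*4215 = 45882 + (-3354 + 36176)*4215 = 45882 + 32822*4215 = 45882 + 138344730 = 138390612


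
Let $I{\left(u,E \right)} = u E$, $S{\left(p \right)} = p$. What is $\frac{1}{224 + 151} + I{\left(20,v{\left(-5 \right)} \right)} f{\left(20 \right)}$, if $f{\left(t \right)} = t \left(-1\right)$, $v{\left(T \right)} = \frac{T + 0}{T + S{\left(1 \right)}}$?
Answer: $- \frac{187499}{375} \approx -500.0$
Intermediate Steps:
$v{\left(T \right)} = \frac{T}{1 + T}$ ($v{\left(T \right)} = \frac{T + 0}{T + 1} = \frac{T}{1 + T}$)
$f{\left(t \right)} = - t$
$I{\left(u,E \right)} = E u$
$\frac{1}{224 + 151} + I{\left(20,v{\left(-5 \right)} \right)} f{\left(20 \right)} = \frac{1}{224 + 151} + - \frac{5}{1 - 5} \cdot 20 \left(\left(-1\right) 20\right) = \frac{1}{375} + - \frac{5}{-4} \cdot 20 \left(-20\right) = \frac{1}{375} + \left(-5\right) \left(- \frac{1}{4}\right) 20 \left(-20\right) = \frac{1}{375} + \frac{5}{4} \cdot 20 \left(-20\right) = \frac{1}{375} + 25 \left(-20\right) = \frac{1}{375} - 500 = - \frac{187499}{375}$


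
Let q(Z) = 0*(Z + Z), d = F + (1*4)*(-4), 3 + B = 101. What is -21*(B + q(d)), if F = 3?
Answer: -2058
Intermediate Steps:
B = 98 (B = -3 + 101 = 98)
d = -13 (d = 3 + (1*4)*(-4) = 3 + 4*(-4) = 3 - 16 = -13)
q(Z) = 0 (q(Z) = 0*(2*Z) = 0)
-21*(B + q(d)) = -21*(98 + 0) = -21*98 = -2058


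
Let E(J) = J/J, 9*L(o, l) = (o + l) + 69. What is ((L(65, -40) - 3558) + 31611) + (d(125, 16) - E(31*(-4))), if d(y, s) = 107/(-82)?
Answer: 20709121/738 ≈ 28061.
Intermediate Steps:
L(o, l) = 23/3 + l/9 + o/9 (L(o, l) = ((o + l) + 69)/9 = ((l + o) + 69)/9 = (69 + l + o)/9 = 23/3 + l/9 + o/9)
d(y, s) = -107/82 (d(y, s) = 107*(-1/82) = -107/82)
E(J) = 1
((L(65, -40) - 3558) + 31611) + (d(125, 16) - E(31*(-4))) = (((23/3 + (⅑)*(-40) + (⅑)*65) - 3558) + 31611) + (-107/82 - 1*1) = (((23/3 - 40/9 + 65/9) - 3558) + 31611) + (-107/82 - 1) = ((94/9 - 3558) + 31611) - 189/82 = (-31928/9 + 31611) - 189/82 = 252571/9 - 189/82 = 20709121/738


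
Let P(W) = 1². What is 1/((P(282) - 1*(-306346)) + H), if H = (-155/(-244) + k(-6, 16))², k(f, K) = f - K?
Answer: 59536/18265850361 ≈ 3.2594e-6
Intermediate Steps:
P(W) = 1
H = 27175369/59536 (H = (-155/(-244) + (-6 - 1*16))² = (-155*(-1/244) + (-6 - 16))² = (155/244 - 22)² = (-5213/244)² = 27175369/59536 ≈ 456.45)
1/((P(282) - 1*(-306346)) + H) = 1/((1 - 1*(-306346)) + 27175369/59536) = 1/((1 + 306346) + 27175369/59536) = 1/(306347 + 27175369/59536) = 1/(18265850361/59536) = 59536/18265850361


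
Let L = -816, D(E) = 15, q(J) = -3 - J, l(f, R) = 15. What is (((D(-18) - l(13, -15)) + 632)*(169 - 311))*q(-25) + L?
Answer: -1975184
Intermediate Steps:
(((D(-18) - l(13, -15)) + 632)*(169 - 311))*q(-25) + L = (((15 - 1*15) + 632)*(169 - 311))*(-3 - 1*(-25)) - 816 = (((15 - 15) + 632)*(-142))*(-3 + 25) - 816 = ((0 + 632)*(-142))*22 - 816 = (632*(-142))*22 - 816 = -89744*22 - 816 = -1974368 - 816 = -1975184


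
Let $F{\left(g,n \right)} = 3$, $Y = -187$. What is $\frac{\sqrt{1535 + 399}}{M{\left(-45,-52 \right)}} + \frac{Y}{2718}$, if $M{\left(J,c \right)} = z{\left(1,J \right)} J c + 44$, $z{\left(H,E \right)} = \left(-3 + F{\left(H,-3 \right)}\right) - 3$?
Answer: $- \frac{187}{2718} - \frac{\sqrt{1934}}{6976} \approx -0.075105$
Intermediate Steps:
$z{\left(H,E \right)} = -3$ ($z{\left(H,E \right)} = \left(-3 + 3\right) - 3 = 0 - 3 = -3$)
$M{\left(J,c \right)} = 44 - 3 J c$ ($M{\left(J,c \right)} = - 3 J c + 44 = 44 - 3 J c$)
$\frac{\sqrt{1535 + 399}}{M{\left(-45,-52 \right)}} + \frac{Y}{2718} = \frac{\sqrt{1535 + 399}}{44 - \left(-135\right) \left(-52\right)} - \frac{187}{2718} = \frac{\sqrt{1934}}{44 - 7020} - \frac{187}{2718} = \frac{\sqrt{1934}}{-6976} - \frac{187}{2718} = \sqrt{1934} \left(- \frac{1}{6976}\right) - \frac{187}{2718} = - \frac{\sqrt{1934}}{6976} - \frac{187}{2718} = - \frac{187}{2718} - \frac{\sqrt{1934}}{6976}$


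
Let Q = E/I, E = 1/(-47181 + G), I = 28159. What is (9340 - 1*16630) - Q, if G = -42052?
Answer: -18317670822629/2512712047 ≈ -7290.0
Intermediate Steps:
E = -1/89233 (E = 1/(-47181 - 42052) = 1/(-89233) = -1/89233 ≈ -1.1207e-5)
Q = -1/2512712047 (Q = -1/89233/28159 = -1/89233*1/28159 = -1/2512712047 ≈ -3.9798e-10)
(9340 - 1*16630) - Q = (9340 - 1*16630) - 1*(-1/2512712047) = (9340 - 16630) + 1/2512712047 = -7290 + 1/2512712047 = -18317670822629/2512712047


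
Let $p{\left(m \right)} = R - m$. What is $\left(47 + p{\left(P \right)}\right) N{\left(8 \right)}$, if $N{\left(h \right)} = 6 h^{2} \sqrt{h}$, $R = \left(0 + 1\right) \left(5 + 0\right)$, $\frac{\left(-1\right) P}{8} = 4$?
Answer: $64512 \sqrt{2} \approx 91234.0$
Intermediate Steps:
$P = -32$ ($P = \left(-8\right) 4 = -32$)
$R = 5$ ($R = 1 \cdot 5 = 5$)
$N{\left(h \right)} = 6 h^{\frac{5}{2}}$
$p{\left(m \right)} = 5 - m$
$\left(47 + p{\left(P \right)}\right) N{\left(8 \right)} = \left(47 + \left(5 - -32\right)\right) 6 \cdot 8^{\frac{5}{2}} = \left(47 + \left(5 + 32\right)\right) 6 \cdot 128 \sqrt{2} = \left(47 + 37\right) 768 \sqrt{2} = 84 \cdot 768 \sqrt{2} = 64512 \sqrt{2}$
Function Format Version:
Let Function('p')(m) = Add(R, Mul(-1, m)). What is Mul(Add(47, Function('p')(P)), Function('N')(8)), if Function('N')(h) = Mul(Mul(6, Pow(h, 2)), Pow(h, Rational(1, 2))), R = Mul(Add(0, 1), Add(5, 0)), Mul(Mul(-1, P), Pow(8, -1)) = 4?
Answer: Mul(64512, Pow(2, Rational(1, 2))) ≈ 91234.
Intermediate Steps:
P = -32 (P = Mul(-8, 4) = -32)
R = 5 (R = Mul(1, 5) = 5)
Function('N')(h) = Mul(6, Pow(h, Rational(5, 2)))
Function('p')(m) = Add(5, Mul(-1, m))
Mul(Add(47, Function('p')(P)), Function('N')(8)) = Mul(Add(47, Add(5, Mul(-1, -32))), Mul(6, Pow(8, Rational(5, 2)))) = Mul(Add(47, Add(5, 32)), Mul(6, Mul(128, Pow(2, Rational(1, 2))))) = Mul(Add(47, 37), Mul(768, Pow(2, Rational(1, 2)))) = Mul(84, Mul(768, Pow(2, Rational(1, 2)))) = Mul(64512, Pow(2, Rational(1, 2)))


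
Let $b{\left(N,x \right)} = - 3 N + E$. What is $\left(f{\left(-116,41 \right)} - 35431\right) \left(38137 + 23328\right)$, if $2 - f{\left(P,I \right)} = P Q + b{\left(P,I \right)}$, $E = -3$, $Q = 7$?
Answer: $-2148939330$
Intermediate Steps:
$b{\left(N,x \right)} = -3 - 3 N$ ($b{\left(N,x \right)} = - 3 N - 3 = -3 - 3 N$)
$f{\left(P,I \right)} = 5 - 4 P$ ($f{\left(P,I \right)} = 2 - \left(P 7 - \left(3 + 3 P\right)\right) = 2 - \left(7 P - \left(3 + 3 P\right)\right) = 2 - \left(-3 + 4 P\right) = 5 - 4 P$)
$\left(f{\left(-116,41 \right)} - 35431\right) \left(38137 + 23328\right) = \left(\left(5 - -464\right) - 35431\right) \left(38137 + 23328\right) = \left(\left(5 + 464\right) - 35431\right) 61465 = \left(469 - 35431\right) 61465 = \left(-34962\right) 61465 = -2148939330$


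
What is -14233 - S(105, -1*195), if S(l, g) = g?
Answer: -14038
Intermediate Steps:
-14233 - S(105, -1*195) = -14233 - (-1)*195 = -14233 - 1*(-195) = -14233 + 195 = -14038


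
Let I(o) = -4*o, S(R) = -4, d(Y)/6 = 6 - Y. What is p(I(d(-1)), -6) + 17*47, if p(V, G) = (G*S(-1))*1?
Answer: 823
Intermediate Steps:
d(Y) = 36 - 6*Y (d(Y) = 6*(6 - Y) = 36 - 6*Y)
p(V, G) = -4*G (p(V, G) = (G*(-4))*1 = -4*G*1 = -4*G)
p(I(d(-1)), -6) + 17*47 = -4*(-6) + 17*47 = 24 + 799 = 823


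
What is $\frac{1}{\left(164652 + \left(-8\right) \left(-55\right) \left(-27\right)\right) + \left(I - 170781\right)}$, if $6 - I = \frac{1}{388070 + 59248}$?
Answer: $- \frac{447318}{8053065955} \approx -5.5546 \cdot 10^{-5}$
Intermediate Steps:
$I = \frac{2683907}{447318}$ ($I = 6 - \frac{1}{388070 + 59248} = 6 - \frac{1}{447318} = \frac{2683907}{447318} \approx 6.0$)
$\frac{1}{\left(164652 + \left(-8\right) \left(-55\right) \left(-27\right)\right) + \left(I - 170781\right)} = \frac{1}{\left(164652 + \left(-8\right) \left(-55\right) \left(-27\right)\right) + \left(\frac{2683907}{447318} - 170781\right)} = \frac{1}{\left(164652 + 440 \left(-27\right)\right) + \left(\frac{2683907}{447318} - 170781\right)} = \frac{1}{\left(164652 - 11880\right) - \frac{76390731451}{447318}} = \frac{1}{152772 - \frac{76390731451}{447318}} = \frac{1}{- \frac{8053065955}{447318}} = - \frac{447318}{8053065955}$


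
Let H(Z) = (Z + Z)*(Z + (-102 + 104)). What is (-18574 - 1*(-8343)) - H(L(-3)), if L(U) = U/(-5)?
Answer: -255853/25 ≈ -10234.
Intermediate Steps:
L(U) = -U/5 (L(U) = U*(-1/5) = -U/5)
H(Z) = 2*Z*(2 + Z) (H(Z) = (2*Z)*(Z + 2) = (2*Z)*(2 + Z) = 2*Z*(2 + Z))
(-18574 - 1*(-8343)) - H(L(-3)) = (-18574 - 1*(-8343)) - 2*(-1/5*(-3))*(2 - 1/5*(-3)) = (-18574 + 8343) - 2*3*(2 + 3/5)/5 = -10231 - 2*3*13/(5*5) = -10231 - 1*78/25 = -10231 - 78/25 = -255853/25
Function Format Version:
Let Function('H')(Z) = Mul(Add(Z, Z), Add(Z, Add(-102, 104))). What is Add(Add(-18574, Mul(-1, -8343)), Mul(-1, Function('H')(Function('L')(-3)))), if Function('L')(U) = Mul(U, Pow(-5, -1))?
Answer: Rational(-255853, 25) ≈ -10234.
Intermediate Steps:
Function('L')(U) = Mul(Rational(-1, 5), U) (Function('L')(U) = Mul(U, Rational(-1, 5)) = Mul(Rational(-1, 5), U))
Function('H')(Z) = Mul(2, Z, Add(2, Z)) (Function('H')(Z) = Mul(Mul(2, Z), Add(Z, 2)) = Mul(Mul(2, Z), Add(2, Z)) = Mul(2, Z, Add(2, Z)))
Add(Add(-18574, Mul(-1, -8343)), Mul(-1, Function('H')(Function('L')(-3)))) = Add(Add(-18574, Mul(-1, -8343)), Mul(-1, Mul(2, Mul(Rational(-1, 5), -3), Add(2, Mul(Rational(-1, 5), -3))))) = Add(Add(-18574, 8343), Mul(-1, Mul(2, Rational(3, 5), Add(2, Rational(3, 5))))) = Add(-10231, Mul(-1, Mul(2, Rational(3, 5), Rational(13, 5)))) = Add(-10231, Mul(-1, Rational(78, 25))) = Add(-10231, Rational(-78, 25)) = Rational(-255853, 25)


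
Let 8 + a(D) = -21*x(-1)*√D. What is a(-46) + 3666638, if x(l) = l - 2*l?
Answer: 3666630 - 21*I*√46 ≈ 3.6666e+6 - 142.43*I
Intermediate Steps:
x(l) = -l
a(D) = -8 - 21*√D (a(D) = -8 - 21*(-1*(-1))*√D = -8 - 21*√D)
a(-46) + 3666638 = (-8 - 21*I*√46) + 3666638 = 3666630 - 21*I*√46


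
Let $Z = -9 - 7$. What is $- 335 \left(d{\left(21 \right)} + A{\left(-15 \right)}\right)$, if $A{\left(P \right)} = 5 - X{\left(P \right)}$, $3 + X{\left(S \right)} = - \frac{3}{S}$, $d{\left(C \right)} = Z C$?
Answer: $109947$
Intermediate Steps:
$Z = -16$
$d{\left(C \right)} = - 16 C$
$X{\left(S \right)} = -3 - \frac{3}{S}$
$A{\left(P \right)} = 8 + \frac{3}{P}$ ($A{\left(P \right)} = 5 - \left(-3 - \frac{3}{P}\right) = 5 + \left(3 + \frac{3}{P}\right) = 8 + \frac{3}{P}$)
$- 335 \left(d{\left(21 \right)} + A{\left(-15 \right)}\right) = - 335 \left(\left(-16\right) 21 + \left(8 + \frac{3}{-15}\right)\right) = - 335 \left(-336 + \left(8 + 3 \left(- \frac{1}{15}\right)\right)\right) = - 335 \left(-336 + \left(8 - \frac{1}{5}\right)\right) = - 335 \left(-336 + \frac{39}{5}\right) = \left(-335\right) \left(- \frac{1641}{5}\right) = 109947$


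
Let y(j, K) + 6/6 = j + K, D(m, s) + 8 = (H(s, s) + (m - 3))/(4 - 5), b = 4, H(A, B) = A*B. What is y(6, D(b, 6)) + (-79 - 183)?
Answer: -302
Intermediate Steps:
D(m, s) = -5 - m - s² (D(m, s) = -8 + (s*s + (m - 3))/(4 - 5) = -8 + (s² + (-3 + m))/(-1) = -8 + (-3 + m + s²)*(-1) = -8 + (3 - m - s²) = -5 - m - s²)
y(j, K) = -1 + K + j (y(j, K) = -1 + (j + K) = -1 + (K + j) = -1 + K + j)
y(6, D(b, 6)) + (-79 - 183) = (-1 + (-5 - 1*4 - 1*6²) + 6) + (-79 - 183) = (-1 + (-5 - 4 - 1*36) + 6) - 262 = (-1 + (-5 - 4 - 36) + 6) - 262 = (-1 - 45 + 6) - 262 = -40 - 262 = -302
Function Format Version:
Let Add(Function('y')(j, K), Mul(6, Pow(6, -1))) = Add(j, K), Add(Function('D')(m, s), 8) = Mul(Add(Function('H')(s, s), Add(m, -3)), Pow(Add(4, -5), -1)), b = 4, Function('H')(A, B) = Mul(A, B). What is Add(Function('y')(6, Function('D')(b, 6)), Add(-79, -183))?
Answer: -302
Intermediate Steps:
Function('D')(m, s) = Add(-5, Mul(-1, m), Mul(-1, Pow(s, 2))) (Function('D')(m, s) = Add(-8, Mul(Add(Mul(s, s), Add(m, -3)), Pow(Add(4, -5), -1))) = Add(-8, Mul(Add(Pow(s, 2), Add(-3, m)), Pow(-1, -1))) = Add(-8, Mul(Add(-3, m, Pow(s, 2)), -1)) = Add(-8, Add(3, Mul(-1, m), Mul(-1, Pow(s, 2)))) = Add(-5, Mul(-1, m), Mul(-1, Pow(s, 2))))
Function('y')(j, K) = Add(-1, K, j) (Function('y')(j, K) = Add(-1, Add(j, K)) = Add(-1, Add(K, j)) = Add(-1, K, j))
Add(Function('y')(6, Function('D')(b, 6)), Add(-79, -183)) = Add(Add(-1, Add(-5, Mul(-1, 4), Mul(-1, Pow(6, 2))), 6), Add(-79, -183)) = Add(Add(-1, Add(-5, -4, Mul(-1, 36)), 6), -262) = Add(Add(-1, Add(-5, -4, -36), 6), -262) = Add(Add(-1, -45, 6), -262) = Add(-40, -262) = -302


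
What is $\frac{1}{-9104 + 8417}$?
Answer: $- \frac{1}{687} \approx -0.0014556$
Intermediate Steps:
$\frac{1}{-9104 + 8417} = \frac{1}{-687} = - \frac{1}{687}$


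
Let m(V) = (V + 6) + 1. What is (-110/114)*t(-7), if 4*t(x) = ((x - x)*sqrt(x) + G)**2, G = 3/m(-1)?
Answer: -55/912 ≈ -0.060307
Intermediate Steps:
m(V) = 7 + V (m(V) = (6 + V) + 1 = 7 + V)
G = 1/2 (G = 3/(7 - 1) = 3/6 = 3*(1/6) = 1/2 ≈ 0.50000)
t(x) = 1/16 (t(x) = ((x - x)*sqrt(x) + 1/2)**2/4 = (0*sqrt(x) + 1/2)**2/4 = (0 + 1/2)**2/4 = (1/2)**2/4 = (1/4)*(1/4) = 1/16)
(-110/114)*t(-7) = -110/114*(1/16) = -110*1/114*(1/16) = -55/57*1/16 = -55/912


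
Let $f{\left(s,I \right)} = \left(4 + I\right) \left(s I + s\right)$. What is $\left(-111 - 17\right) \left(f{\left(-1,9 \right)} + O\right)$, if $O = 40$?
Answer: $11520$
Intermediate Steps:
$f{\left(s,I \right)} = \left(4 + I\right) \left(s + I s\right)$ ($f{\left(s,I \right)} = \left(4 + I\right) \left(I s + s\right) = \left(4 + I\right) \left(s + I s\right)$)
$\left(-111 - 17\right) \left(f{\left(-1,9 \right)} + O\right) = \left(-111 - 17\right) \left(- (4 + 9^{2} + 5 \cdot 9) + 40\right) = - 128 \left(- (4 + 81 + 45) + 40\right) = - 128 \left(\left(-1\right) 130 + 40\right) = - 128 \left(-130 + 40\right) = \left(-128\right) \left(-90\right) = 11520$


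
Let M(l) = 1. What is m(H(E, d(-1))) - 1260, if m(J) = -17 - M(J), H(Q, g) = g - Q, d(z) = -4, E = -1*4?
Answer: -1278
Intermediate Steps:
E = -4
m(J) = -18 (m(J) = -17 - 1*1 = -17 - 1 = -18)
m(H(E, d(-1))) - 1260 = -18 - 1260 = -1278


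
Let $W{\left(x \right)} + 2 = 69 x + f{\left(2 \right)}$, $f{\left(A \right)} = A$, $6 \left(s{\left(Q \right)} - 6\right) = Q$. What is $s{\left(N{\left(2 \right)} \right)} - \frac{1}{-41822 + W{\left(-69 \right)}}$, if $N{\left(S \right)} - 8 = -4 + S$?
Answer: $\frac{326082}{46583} \approx 7.0$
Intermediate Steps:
$N{\left(S \right)} = 4 + S$ ($N{\left(S \right)} = 8 + \left(-4 + S\right) = 4 + S$)
$s{\left(Q \right)} = 6 + \frac{Q}{6}$
$W{\left(x \right)} = 69 x$ ($W{\left(x \right)} = -2 + \left(69 x + 2\right) = -2 + \left(2 + 69 x\right) = 69 x$)
$s{\left(N{\left(2 \right)} \right)} - \frac{1}{-41822 + W{\left(-69 \right)}} = \left(6 + \frac{4 + 2}{6}\right) - \frac{1}{-41822 + 69 \left(-69\right)} = \left(6 + \frac{1}{6} \cdot 6\right) - \frac{1}{-41822 - 4761} = \left(6 + 1\right) - \frac{1}{-46583} = 7 - - \frac{1}{46583} = 7 + \frac{1}{46583} = \frac{326082}{46583}$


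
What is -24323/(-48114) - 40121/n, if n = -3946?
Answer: 506590088/47464461 ≈ 10.673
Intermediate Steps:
-24323/(-48114) - 40121/n = -24323/(-48114) - 40121/(-3946) = -24323*(-1/48114) - 40121*(-1/3946) = 24323/48114 + 40121/3946 = 506590088/47464461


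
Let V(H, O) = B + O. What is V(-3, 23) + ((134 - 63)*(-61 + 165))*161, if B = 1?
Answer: 1188848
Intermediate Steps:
V(H, O) = 1 + O
V(-3, 23) + ((134 - 63)*(-61 + 165))*161 = (1 + 23) + ((134 - 63)*(-61 + 165))*161 = 24 + (71*104)*161 = 24 + 7384*161 = 24 + 1188824 = 1188848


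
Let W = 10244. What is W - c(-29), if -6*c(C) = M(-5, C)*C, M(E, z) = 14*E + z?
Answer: 21445/2 ≈ 10723.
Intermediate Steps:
M(E, z) = z + 14*E
c(C) = -C*(-70 + C)/6 (c(C) = -(C + 14*(-5))*C/6 = -(C - 70)*C/6 = -(-70 + C)*C/6 = -C*(-70 + C)/6)
W - c(-29) = 10244 - (-29)*(70 - 1*(-29))/6 = 10244 - (-29)*(70 + 29)/6 = 10244 - (-29)*99/6 = 10244 - 1*(-957/2) = 10244 + 957/2 = 21445/2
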